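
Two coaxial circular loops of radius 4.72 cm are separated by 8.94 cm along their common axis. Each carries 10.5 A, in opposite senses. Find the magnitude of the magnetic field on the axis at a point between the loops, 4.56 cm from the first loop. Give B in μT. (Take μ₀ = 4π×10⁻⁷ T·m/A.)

Each loop contributes B = μ₀IR²/[2(R²+z²)^(3/2)] on the axis, with z measured from that loop.
Loop 1 (z = 0.0456 m): B₁ = 5.20×10⁻⁵ T. Loop 2 (z = 0.0438 m): B₂ = 5.51×10⁻⁵ T.
The fields oppose: B = |B₁ − B₂| = 3.06×10⁻⁶ T.

B ≈ 3.06 μT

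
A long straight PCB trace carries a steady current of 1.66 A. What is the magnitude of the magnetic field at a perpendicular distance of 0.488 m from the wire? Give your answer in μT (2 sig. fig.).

B ≈ 0.68 μT

For an infinitely long straight wire, B = μ₀I/(2πd).
B = (4π×10⁻⁷ × 1.66) / (2π × 0.488) = 6.80×10⁻⁷ T.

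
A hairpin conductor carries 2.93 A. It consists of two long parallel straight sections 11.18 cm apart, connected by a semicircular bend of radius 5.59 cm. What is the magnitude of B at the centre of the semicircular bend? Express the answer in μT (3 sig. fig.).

B ≈ 26.9 μT

The semicircular arc contributes B_arc = μ₀I·π/(4πR) = μ₀I/(4R) = 1.65×10⁻⁵ T.
Each semi-infinite lead is at perpendicular distance R = 0.0559 m from the centre, with the perpendicular foot at its near end, so it contributes μ₀I/(4πR); both point the same way, together 1.05×10⁻⁵ T.
Arc and leads all point the same direction: B = 1.65×10⁻⁵ + 1.05×10⁻⁵ = 2.69×10⁻⁵ T.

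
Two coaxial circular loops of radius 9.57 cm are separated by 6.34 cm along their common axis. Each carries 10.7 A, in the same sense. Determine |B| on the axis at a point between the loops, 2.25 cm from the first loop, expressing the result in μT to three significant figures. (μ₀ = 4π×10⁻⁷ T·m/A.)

B ≈ 119 μT

Each loop contributes B = μ₀IR²/[2(R²+z²)^(3/2)] on the axis, with z measured from that loop.
Loop 1 (z = 0.0225 m): B₁ = 6.48×10⁻⁵ T. Loop 2 (z = 0.0409 m): B₂ = 5.46×10⁻⁵ T.
The fields add: B = B₁ + B₂ = 1.19×10⁻⁴ T.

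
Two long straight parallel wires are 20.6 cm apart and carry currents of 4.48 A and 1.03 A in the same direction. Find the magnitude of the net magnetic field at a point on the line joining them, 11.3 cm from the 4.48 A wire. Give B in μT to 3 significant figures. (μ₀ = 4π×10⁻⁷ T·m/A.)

B ≈ 5.71 μT

Each long wire gives B = μ₀I/(2πd). Distances are d₁ = 0.113 m and d₂ = 0.093 m.
B₁ = 7.93×10⁻⁶ T, B₂ = 2.22×10⁻⁶ T.
Between parallel currents the two contributions point in opposite directions, so they subtract. B = |B₁ − B₂| = |7.93×10⁻⁶ − 2.22×10⁻⁶| = 5.71×10⁻⁶ T.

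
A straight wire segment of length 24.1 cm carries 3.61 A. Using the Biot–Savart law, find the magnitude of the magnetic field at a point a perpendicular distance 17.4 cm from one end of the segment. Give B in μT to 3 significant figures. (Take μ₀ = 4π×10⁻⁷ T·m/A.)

B ≈ 1.68 μT

For a finite straight segment, B = (μ₀I/4πd)(sinθ₁ + sinθ₂), where θ₁, θ₂ are the angles from the perpendicular to each end.
The perpendicular foot is at one end, so the two end-offsets along the wire are 0 and L = 0.241 m.
sinθ₁ = 0/√(0²+0.174²) = 0.0000; sinθ₂ = 0.241/√(0.241²+0.174²) = 0.8108.
B = (4π×10⁻⁷ × 3.61) / (4π × 0.174) × (0.0000 + 0.8108) = 1.68×10⁻⁶ T.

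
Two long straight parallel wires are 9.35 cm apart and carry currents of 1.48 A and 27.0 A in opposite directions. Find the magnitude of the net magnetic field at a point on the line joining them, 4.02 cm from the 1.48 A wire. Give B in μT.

Each long wire gives B = μ₀I/(2πd). Distances are d₁ = 0.0402 m and d₂ = 0.0533 m.
B₁ = 7.36×10⁻⁶ T, B₂ = 1.01×10⁻⁴ T.
Between antiparallel currents both contributions point the same way, so they add. B = B₁ + B₂ = 7.36×10⁻⁶ + 1.01×10⁻⁴ = 1.09×10⁻⁴ T.

B ≈ 109 μT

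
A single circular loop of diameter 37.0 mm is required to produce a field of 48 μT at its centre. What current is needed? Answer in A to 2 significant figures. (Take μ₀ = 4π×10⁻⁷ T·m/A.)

I ≈ 1.4 A

At the centre of a circular loop B = μ₀I/(2R), so I = 2RB/μ₀.
With R = 0.0185 m, I = 2 × 0.0185 × 4.80×10⁻⁵ / (4π×10⁻⁷) = 1.41 A.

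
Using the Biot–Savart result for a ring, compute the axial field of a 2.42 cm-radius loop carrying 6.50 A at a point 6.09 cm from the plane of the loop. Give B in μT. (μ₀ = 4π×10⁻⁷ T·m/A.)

On the axis of a circular loop, B = μ₀IR² / [2(R²+z²)^(3/2)].
R² + z² = (0.0242)² + (0.0609)² = 0.004294 m², and (R²+z²)^(3/2) = 2.81×10⁻⁴ m³.
B = (4π×10⁻⁷ × 6.50 × 0.0005856) / (2 × 2.81×10⁻⁴) = 8.50×10⁻⁶ T.

B ≈ 8.50 μT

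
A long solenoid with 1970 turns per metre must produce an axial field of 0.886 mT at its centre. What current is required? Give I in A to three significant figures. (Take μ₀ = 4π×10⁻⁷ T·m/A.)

Inside a long solenoid B = μ₀nI with n = 1970 m⁻¹, so I = B/(μ₀n).
I = 8.86×10⁻⁴ / (4π×10⁻⁷ × 1970) = 0.358 A.

I ≈ 0.358 A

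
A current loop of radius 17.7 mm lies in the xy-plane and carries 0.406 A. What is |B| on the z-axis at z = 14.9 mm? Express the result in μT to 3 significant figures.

B ≈ 6.45 μT

On the axis of a circular loop, B = μ₀IR² / [2(R²+z²)^(3/2)].
R² + z² = (0.0177)² + (0.0149)² = 0.0005353 m², and (R²+z²)^(3/2) = 1.24×10⁻⁵ m³.
B = (4π×10⁻⁷ × 0.406 × 0.0003133) / (2 × 1.24×10⁻⁵) = 6.45×10⁻⁶ T.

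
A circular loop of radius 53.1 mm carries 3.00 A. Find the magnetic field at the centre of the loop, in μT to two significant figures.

B ≈ 35 μT

At the centre of a circular loop the Biot–Savart law gives B = μ₀I/(2R).
B = (4π×10⁻⁷ × 3.00) / (2 × 0.0531) = 3.55×10⁻⁵ T.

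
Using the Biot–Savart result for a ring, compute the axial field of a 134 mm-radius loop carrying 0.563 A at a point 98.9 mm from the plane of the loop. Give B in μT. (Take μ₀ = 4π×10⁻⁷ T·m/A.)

B ≈ 1.38 μT

On the axis of a circular loop, B = μ₀IR² / [2(R²+z²)^(3/2)].
R² + z² = (0.134)² + (0.0989)² = 0.02774 m², and (R²+z²)^(3/2) = 4.62×10⁻³ m³.
B = (4π×10⁻⁷ × 0.563 × 0.01796) / (2 × 4.62×10⁻³) = 1.38×10⁻⁶ T.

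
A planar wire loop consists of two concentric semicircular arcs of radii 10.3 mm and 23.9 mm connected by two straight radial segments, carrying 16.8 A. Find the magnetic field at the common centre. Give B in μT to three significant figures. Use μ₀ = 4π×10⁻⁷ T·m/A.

The radial connectors point toward the centre, so dl × r̂ = 0 and they contribute nothing.
Each semicircle gives μ₀I/(4R): inner arc 5.12×10⁻⁴ T, outer arc 2.21×10⁻⁴ T.
The two arcs carry current in opposite angular senses, so their fields oppose: B = |5.12×10⁻⁴ − 2.21×10⁻⁴| = 2.92×10⁻⁴ T.

B ≈ 292 μT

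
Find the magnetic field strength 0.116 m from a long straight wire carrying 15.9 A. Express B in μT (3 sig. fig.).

For an infinitely long straight wire, B = μ₀I/(2πd).
B = (4π×10⁻⁷ × 15.9) / (2π × 0.116) = 2.74×10⁻⁵ T.

B ≈ 27.4 μT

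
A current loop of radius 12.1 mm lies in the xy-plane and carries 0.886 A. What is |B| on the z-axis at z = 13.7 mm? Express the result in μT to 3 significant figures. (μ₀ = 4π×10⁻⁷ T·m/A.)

On the axis of a circular loop, B = μ₀IR² / [2(R²+z²)^(3/2)].
R² + z² = (0.0121)² + (0.0137)² = 0.0003341 m², and (R²+z²)^(3/2) = 6.11×10⁻⁶ m³.
B = (4π×10⁻⁷ × 0.886 × 0.0001464) / (2 × 6.11×10⁻⁶) = 1.33×10⁻⁵ T.

B ≈ 13.3 μT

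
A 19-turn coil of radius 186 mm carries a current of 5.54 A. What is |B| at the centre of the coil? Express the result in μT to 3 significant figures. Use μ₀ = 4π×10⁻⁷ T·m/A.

For an N-turn flat coil, B = Nμ₀I/(2R) with R = 0.186 m.
B = 19 × 1.87×10⁻⁵ T = 3.56×10⁻⁴ T.

B ≈ 356 μT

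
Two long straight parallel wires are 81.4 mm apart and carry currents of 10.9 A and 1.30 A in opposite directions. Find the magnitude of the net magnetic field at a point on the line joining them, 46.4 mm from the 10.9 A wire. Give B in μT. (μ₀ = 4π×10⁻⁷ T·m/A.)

Each long wire gives B = μ₀I/(2πd). Distances are d₁ = 0.0464 m and d₂ = 0.035 m.
B₁ = 4.70×10⁻⁵ T, B₂ = 7.43×10⁻⁶ T.
Between antiparallel currents both contributions point the same way, so they add. B = B₁ + B₂ = 4.70×10⁻⁵ + 7.43×10⁻⁶ = 5.44×10⁻⁵ T.

B ≈ 54.4 μT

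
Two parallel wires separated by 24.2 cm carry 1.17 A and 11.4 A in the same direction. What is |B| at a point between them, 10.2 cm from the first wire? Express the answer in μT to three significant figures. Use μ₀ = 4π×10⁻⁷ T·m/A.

Each long wire gives B = μ₀I/(2πd). Distances are d₁ = 0.102 m and d₂ = 0.14 m.
B₁ = 2.29×10⁻⁶ T, B₂ = 1.63×10⁻⁵ T.
Between parallel currents the two contributions point in opposite directions, so they subtract. B = |B₁ − B₂| = |2.29×10⁻⁶ − 1.63×10⁻⁵| = 1.40×10⁻⁵ T.

B ≈ 14.0 μT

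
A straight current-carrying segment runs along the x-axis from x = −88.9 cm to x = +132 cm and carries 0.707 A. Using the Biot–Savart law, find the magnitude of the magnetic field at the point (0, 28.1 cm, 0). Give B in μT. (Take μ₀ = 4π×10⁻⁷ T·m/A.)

For a finite straight segment, B = (μ₀I/4πd)(sinθ₁ + sinθ₂), where θ₁, θ₂ are the angles from the perpendicular to each end.
The perpendicular distance is d = 0.281 m; the end-offsets along the wire are a = 0.889 m and b = 1.32 m.
sinθ₁ = 0.889/√(0.889²+0.281²) = 0.9535; sinθ₂ = 1.32/√(1.32²+0.281²) = 0.9781.
B = (4π×10⁻⁷ × 0.707) / (4π × 0.281) × (0.9535 + 0.9781) = 4.86×10⁻⁷ T.

B ≈ 0.486 μT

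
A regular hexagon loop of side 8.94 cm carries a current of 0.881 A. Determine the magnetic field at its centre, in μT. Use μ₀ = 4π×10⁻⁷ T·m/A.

B ≈ 6.83 μT

Each side is a finite straight segment at perpendicular distance d = a/(2 tan(π/6)) = 0.07742 m from the centre, with end-angles ±π/6.
One side contributes B₁ = (μ₀I/4πd)·2 sin(π/6) = 1.14×10⁻⁶ T.
All 6 sides add in the same direction: B = 6 × 1.14×10⁻⁶ = 6.83×10⁻⁶ T.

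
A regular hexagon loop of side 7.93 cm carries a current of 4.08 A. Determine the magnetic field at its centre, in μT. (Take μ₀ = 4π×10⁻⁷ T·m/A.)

B ≈ 35.6 μT

Each side is a finite straight segment at perpendicular distance d = a/(2 tan(π/6)) = 0.06868 m from the centre, with end-angles ±π/6.
One side contributes B₁ = (μ₀I/4πd)·2 sin(π/6) = 5.94×10⁻⁶ T.
All 6 sides add in the same direction: B = 6 × 5.94×10⁻⁶ = 3.56×10⁻⁵ T.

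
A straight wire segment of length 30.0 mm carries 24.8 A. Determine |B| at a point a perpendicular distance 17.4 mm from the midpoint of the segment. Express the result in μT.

B ≈ 186 μT

For a finite straight segment, B = (μ₀I/4πd)(sinθ₁ + sinθ₂), where θ₁, θ₂ are the angles from the perpendicular to each end.
The perpendicular from the point meets the wire at its midpoint, so each end is L/2 = 0.015 m away along the wire.
sinθ₁ = 0.015/√(0.015²+0.0174²) = 0.6529; sinθ₂ = 0.015/√(0.015²+0.0174²) = 0.6529.
B = (4π×10⁻⁷ × 24.8) / (4π × 0.0174) × (0.6529 + 0.6529) = 1.86×10⁻⁴ T.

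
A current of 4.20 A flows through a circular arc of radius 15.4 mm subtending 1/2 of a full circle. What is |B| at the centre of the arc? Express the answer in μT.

The Biot–Savart field of a circular arc at its centre is B = μ₀Iφ/(4πR), with φ = 3.142 rad.
B = (4π×10⁻⁷ × 4.20 × 3.142) / (4π × 0.0154) = 8.57×10⁻⁵ T.

B ≈ 85.7 μT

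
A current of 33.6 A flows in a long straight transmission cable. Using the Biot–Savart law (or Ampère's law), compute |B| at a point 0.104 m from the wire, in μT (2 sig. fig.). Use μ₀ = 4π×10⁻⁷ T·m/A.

B ≈ 65 μT

For an infinitely long straight wire, B = μ₀I/(2πd).
B = (4π×10⁻⁷ × 33.6) / (2π × 0.104) = 6.46×10⁻⁵ T.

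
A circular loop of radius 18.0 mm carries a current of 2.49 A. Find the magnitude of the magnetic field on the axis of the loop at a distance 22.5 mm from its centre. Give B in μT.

B ≈ 21.2 μT

On the axis of a circular loop, B = μ₀IR² / [2(R²+z²)^(3/2)].
R² + z² = (0.018)² + (0.0225)² = 0.0008303 m², and (R²+z²)^(3/2) = 2.39×10⁻⁵ m³.
B = (4π×10⁻⁷ × 2.49 × 0.000324) / (2 × 2.39×10⁻⁵) = 2.12×10⁻⁵ T.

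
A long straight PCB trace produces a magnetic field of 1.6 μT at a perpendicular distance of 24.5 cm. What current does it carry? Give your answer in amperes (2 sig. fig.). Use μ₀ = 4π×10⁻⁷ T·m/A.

For a long straight wire B = μ₀I/(2πd), so I = 2πdB/μ₀.
I = 2π × 0.245 × 1.60×10⁻⁶ / (4π×10⁻⁷) = 1.96 A.

I ≈ 2.0 A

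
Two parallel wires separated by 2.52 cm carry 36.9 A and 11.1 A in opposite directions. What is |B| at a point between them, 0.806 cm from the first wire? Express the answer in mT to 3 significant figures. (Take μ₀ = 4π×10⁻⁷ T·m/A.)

B ≈ 1.05 mT

Each long wire gives B = μ₀I/(2πd). Distances are d₁ = 0.00806 m and d₂ = 0.01714 m.
B₁ = 9.16×10⁻⁴ T, B₂ = 1.30×10⁻⁴ T.
Between antiparallel currents both contributions point the same way, so they add. B = B₁ + B₂ = 9.16×10⁻⁴ + 1.30×10⁻⁴ = 1.05×10⁻³ T.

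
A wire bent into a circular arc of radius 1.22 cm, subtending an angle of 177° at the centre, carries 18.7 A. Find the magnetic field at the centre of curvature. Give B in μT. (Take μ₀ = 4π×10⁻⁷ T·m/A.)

The Biot–Savart field of a circular arc at its centre is B = μ₀Iφ/(4πR), with φ = 3.089 rad.
B = (4π×10⁻⁷ × 18.7 × 3.089) / (4π × 0.0122) = 4.74×10⁻⁴ T.

B ≈ 474 μT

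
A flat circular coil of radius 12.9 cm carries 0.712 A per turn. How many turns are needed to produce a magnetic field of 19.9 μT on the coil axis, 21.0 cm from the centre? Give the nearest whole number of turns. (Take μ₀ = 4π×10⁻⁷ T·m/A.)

N = 40

For an N-turn coil, B = Nμ₀IR²/[2(R²+z²)^(3/2)]. A single turn gives B₁ = 4.97×10⁻⁷ T with R = 0.129 m, z = 0.21 m.
N = B/B₁ = 1.99×10⁻⁵ / 4.97×10⁻⁷ = 40.02.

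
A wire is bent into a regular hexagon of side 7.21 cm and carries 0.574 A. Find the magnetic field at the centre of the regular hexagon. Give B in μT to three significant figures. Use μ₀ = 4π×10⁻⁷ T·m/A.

B ≈ 5.52 μT

Each side is a finite straight segment at perpendicular distance d = a/(2 tan(π/6)) = 0.06244 m from the centre, with end-angles ±π/6.
One side contributes B₁ = (μ₀I/4πd)·2 sin(π/6) = 9.19×10⁻⁷ T.
All 6 sides add in the same direction: B = 6 × 9.19×10⁻⁷ = 5.52×10⁻⁶ T.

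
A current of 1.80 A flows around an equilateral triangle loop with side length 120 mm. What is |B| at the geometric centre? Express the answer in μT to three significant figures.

Each side is a finite straight segment at perpendicular distance d = a/(2 tan(π/3)) = 0.03464 m from the centre, with end-angles ±π/3.
One side contributes B₁ = (μ₀I/4πd)·2 sin(π/3) = 9.00×10⁻⁶ T.
All 3 sides add in the same direction: B = 3 × 9.00×10⁻⁶ = 2.70×10⁻⁵ T.

B ≈ 27.0 μT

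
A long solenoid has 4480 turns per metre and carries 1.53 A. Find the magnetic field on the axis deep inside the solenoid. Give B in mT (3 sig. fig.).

Inside a long solenoid, B = μ₀nI with n = 4480 turns/m.
B = 4π×10⁻⁷ × 4480 × 1.53 = 8.61×10⁻³ T.

B ≈ 8.61 mT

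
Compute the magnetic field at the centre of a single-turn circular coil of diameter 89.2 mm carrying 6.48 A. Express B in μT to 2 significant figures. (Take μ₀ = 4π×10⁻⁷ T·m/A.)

At the centre of a circular loop the Biot–Savart law gives B = μ₀I/(2R) (so R = 0.0446 m).
B = (4π×10⁻⁷ × 6.48) / (2 × 0.0446) = 9.13×10⁻⁵ T.

B ≈ 91 μT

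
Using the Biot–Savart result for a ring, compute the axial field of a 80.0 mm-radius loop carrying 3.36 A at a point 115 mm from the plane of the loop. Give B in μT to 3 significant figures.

On the axis of a circular loop, B = μ₀IR² / [2(R²+z²)^(3/2)].
R² + z² = (0.08)² + (0.115)² = 0.01963 m², and (R²+z²)^(3/2) = 2.75×10⁻³ m³.
B = (4π×10⁻⁷ × 3.36 × 0.0064) / (2 × 2.75×10⁻³) = 4.91×10⁻⁶ T.

B ≈ 4.91 μT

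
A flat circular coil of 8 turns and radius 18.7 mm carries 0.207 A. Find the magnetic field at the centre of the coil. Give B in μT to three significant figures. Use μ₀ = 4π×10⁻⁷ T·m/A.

For an N-turn flat coil, B = Nμ₀I/(2R) with R = 0.0187 m.
B = 8 × 6.96×10⁻⁶ T = 5.56×10⁻⁵ T.

B ≈ 55.6 μT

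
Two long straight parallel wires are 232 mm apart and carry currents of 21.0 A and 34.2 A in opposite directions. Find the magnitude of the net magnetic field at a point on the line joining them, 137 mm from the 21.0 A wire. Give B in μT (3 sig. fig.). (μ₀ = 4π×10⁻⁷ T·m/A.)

B ≈ 103 μT

Each long wire gives B = μ₀I/(2πd). Distances are d₁ = 0.137 m and d₂ = 0.095 m.
B₁ = 3.07×10⁻⁵ T, B₂ = 7.20×10⁻⁵ T.
Between antiparallel currents both contributions point the same way, so they add. B = B₁ + B₂ = 3.07×10⁻⁵ + 7.20×10⁻⁵ = 1.03×10⁻⁴ T.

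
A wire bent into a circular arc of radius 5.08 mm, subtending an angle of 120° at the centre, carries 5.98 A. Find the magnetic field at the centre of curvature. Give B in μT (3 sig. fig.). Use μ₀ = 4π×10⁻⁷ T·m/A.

The Biot–Savart field of a circular arc at its centre is B = μ₀Iφ/(4πR), with φ = 2.094 rad.
B = (4π×10⁻⁷ × 5.98 × 2.094) / (4π × 0.00508) = 2.47×10⁻⁴ T.

B ≈ 247 μT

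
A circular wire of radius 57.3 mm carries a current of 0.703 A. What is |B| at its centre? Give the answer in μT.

B ≈ 7.71 μT

At the centre of a circular loop the Biot–Savart law gives B = μ₀I/(2R).
B = (4π×10⁻⁷ × 0.703) / (2 × 0.0573) = 7.71×10⁻⁶ T.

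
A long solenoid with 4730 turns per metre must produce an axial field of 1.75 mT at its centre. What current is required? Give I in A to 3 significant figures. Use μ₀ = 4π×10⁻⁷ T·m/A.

Inside a long solenoid B = μ₀nI with n = 4730 m⁻¹, so I = B/(μ₀n).
I = 1.75×10⁻³ / (4π×10⁻⁷ × 4730) = 0.294 A.

I ≈ 0.294 A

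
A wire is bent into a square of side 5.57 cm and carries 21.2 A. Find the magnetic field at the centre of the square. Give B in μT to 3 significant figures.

B ≈ 431 μT

Each side is a finite straight segment at perpendicular distance d = a/(2 tan(π/4)) = 0.02785 m from the centre, with end-angles ±π/4.
One side contributes B₁ = (μ₀I/4πd)·2 sin(π/4) = 1.08×10⁻⁴ T.
All 4 sides add in the same direction: B = 4 × 1.08×10⁻⁴ = 4.31×10⁻⁴ T.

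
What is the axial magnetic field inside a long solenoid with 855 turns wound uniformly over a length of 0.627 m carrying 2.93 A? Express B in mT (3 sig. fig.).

B ≈ 5.02 mT

Inside a long solenoid, B = μ₀nI with n = 1364 turns/m.
B = 4π×10⁻⁷ × 1364 × 2.93 = 5.02×10⁻³ T.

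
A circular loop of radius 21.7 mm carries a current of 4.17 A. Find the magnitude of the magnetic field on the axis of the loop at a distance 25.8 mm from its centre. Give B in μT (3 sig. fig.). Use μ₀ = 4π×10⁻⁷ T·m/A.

B ≈ 32.2 μT

On the axis of a circular loop, B = μ₀IR² / [2(R²+z²)^(3/2)].
R² + z² = (0.0217)² + (0.0258)² = 0.001137 m², and (R²+z²)^(3/2) = 3.83×10⁻⁵ m³.
B = (4π×10⁻⁷ × 4.17 × 0.0004709) / (2 × 3.83×10⁻⁵) = 3.22×10⁻⁵ T.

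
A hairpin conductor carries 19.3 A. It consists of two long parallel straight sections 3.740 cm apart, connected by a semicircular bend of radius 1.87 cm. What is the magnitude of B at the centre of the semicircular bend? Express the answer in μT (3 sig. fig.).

B ≈ 531 μT

The semicircular arc contributes B_arc = μ₀I·π/(4πR) = μ₀I/(4R) = 3.24×10⁻⁴ T.
Each semi-infinite lead is at perpendicular distance R = 0.0187 m from the centre, with the perpendicular foot at its near end, so it contributes μ₀I/(4πR); both point the same way, together 2.06×10⁻⁴ T.
Arc and leads all point the same direction: B = 3.24×10⁻⁴ + 2.06×10⁻⁴ = 5.31×10⁻⁴ T.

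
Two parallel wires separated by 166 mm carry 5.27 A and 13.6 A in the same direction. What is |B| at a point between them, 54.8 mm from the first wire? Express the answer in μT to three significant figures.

B ≈ 5.23 μT

Each long wire gives B = μ₀I/(2πd). Distances are d₁ = 0.0548 m and d₂ = 0.1112 m.
B₁ = 1.92×10⁻⁵ T, B₂ = 2.45×10⁻⁵ T.
Between parallel currents the two contributions point in opposite directions, so they subtract. B = |B₁ − B₂| = |1.92×10⁻⁵ − 2.45×10⁻⁵| = 5.23×10⁻⁶ T.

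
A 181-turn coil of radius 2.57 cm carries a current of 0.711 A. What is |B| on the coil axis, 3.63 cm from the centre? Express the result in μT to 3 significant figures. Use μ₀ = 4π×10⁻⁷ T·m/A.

B ≈ 607 μT

For an N-turn flat coil, B = Nμ₀IR²/[2(R²+z²)^(3/2)] with R = 0.0257 m, z = 0.0363 m.
B = 181 × 3.35×10⁻⁶ T = 6.07×10⁻⁴ T.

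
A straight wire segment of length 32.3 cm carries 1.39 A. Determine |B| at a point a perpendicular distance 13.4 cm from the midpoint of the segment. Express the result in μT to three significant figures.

For a finite straight segment, B = (μ₀I/4πd)(sinθ₁ + sinθ₂), where θ₁, θ₂ are the angles from the perpendicular to each end.
The perpendicular from the point meets the wire at its midpoint, so each end is L/2 = 0.1615 m away along the wire.
sinθ₁ = 0.1615/√(0.1615²+0.134²) = 0.7696; sinθ₂ = 0.1615/√(0.1615²+0.134²) = 0.7696.
B = (4π×10⁻⁷ × 1.39) / (4π × 0.134) × (0.7696 + 0.7696) = 1.60×10⁻⁶ T.

B ≈ 1.60 μT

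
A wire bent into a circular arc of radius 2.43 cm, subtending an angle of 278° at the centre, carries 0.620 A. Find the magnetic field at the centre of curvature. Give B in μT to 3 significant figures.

The Biot–Savart field of a circular arc at its centre is B = μ₀Iφ/(4πR), with φ = 4.852 rad.
B = (4π×10⁻⁷ × 0.620 × 4.852) / (4π × 0.0243) = 1.24×10⁻⁵ T.

B ≈ 12.4 μT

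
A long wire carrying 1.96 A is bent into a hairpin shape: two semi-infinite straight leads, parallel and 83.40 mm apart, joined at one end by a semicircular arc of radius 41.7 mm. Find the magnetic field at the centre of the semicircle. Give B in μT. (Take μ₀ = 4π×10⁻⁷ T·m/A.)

The semicircular arc contributes B_arc = μ₀I·π/(4πR) = μ₀I/(4R) = 1.48×10⁻⁵ T.
Each semi-infinite lead is at perpendicular distance R = 0.0417 m from the centre, with the perpendicular foot at its near end, so it contributes μ₀I/(4πR); both point the same way, together 9.40×10⁻⁶ T.
Arc and leads all point the same direction: B = 1.48×10⁻⁵ + 9.40×10⁻⁶ = 2.42×10⁻⁵ T.

B ≈ 24.2 μT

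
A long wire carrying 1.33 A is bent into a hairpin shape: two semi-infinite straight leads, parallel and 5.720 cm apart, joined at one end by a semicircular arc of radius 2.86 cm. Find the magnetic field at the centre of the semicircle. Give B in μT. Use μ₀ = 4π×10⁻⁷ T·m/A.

B ≈ 23.9 μT

The semicircular arc contributes B_arc = μ₀I·π/(4πR) = μ₀I/(4R) = 1.46×10⁻⁵ T.
Each semi-infinite lead is at perpendicular distance R = 0.0286 m from the centre, with the perpendicular foot at its near end, so it contributes μ₀I/(4πR); both point the same way, together 9.30×10⁻⁶ T.
Arc and leads all point the same direction: B = 1.46×10⁻⁵ + 9.30×10⁻⁶ = 2.39×10⁻⁵ T.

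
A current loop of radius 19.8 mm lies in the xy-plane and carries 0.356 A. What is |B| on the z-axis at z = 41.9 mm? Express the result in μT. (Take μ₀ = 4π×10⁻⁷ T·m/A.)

B ≈ 0.881 μT

On the axis of a circular loop, B = μ₀IR² / [2(R²+z²)^(3/2)].
R² + z² = (0.0198)² + (0.0419)² = 0.002148 m², and (R²+z²)^(3/2) = 9.95×10⁻⁵ m³.
B = (4π×10⁻⁷ × 0.356 × 0.000392) / (2 × 9.95×10⁻⁵) = 8.81×10⁻⁷ T.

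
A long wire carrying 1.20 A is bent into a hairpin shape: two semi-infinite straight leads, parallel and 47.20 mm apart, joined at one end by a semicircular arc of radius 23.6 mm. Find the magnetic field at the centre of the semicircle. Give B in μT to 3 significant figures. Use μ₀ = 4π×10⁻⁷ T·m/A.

The semicircular arc contributes B_arc = μ₀I·π/(4πR) = μ₀I/(4R) = 1.60×10⁻⁵ T.
Each semi-infinite lead is at perpendicular distance R = 0.0236 m from the centre, with the perpendicular foot at its near end, so it contributes μ₀I/(4πR); both point the same way, together 1.02×10⁻⁵ T.
Arc and leads all point the same direction: B = 1.60×10⁻⁵ + 1.02×10⁻⁵ = 2.61×10⁻⁵ T.

B ≈ 26.1 μT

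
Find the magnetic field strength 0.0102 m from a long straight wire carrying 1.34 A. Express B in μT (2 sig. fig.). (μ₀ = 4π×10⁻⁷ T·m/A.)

B ≈ 26 μT

For an infinitely long straight wire, B = μ₀I/(2πd).
B = (4π×10⁻⁷ × 1.34) / (2π × 0.0102) = 2.63×10⁻⁵ T.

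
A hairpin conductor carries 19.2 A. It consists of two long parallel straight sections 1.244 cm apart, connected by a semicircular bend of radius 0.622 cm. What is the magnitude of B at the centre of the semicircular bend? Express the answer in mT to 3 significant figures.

B ≈ 1.59 mT

The semicircular arc contributes B_arc = μ₀I·π/(4πR) = μ₀I/(4R) = 9.70×10⁻⁴ T.
Each semi-infinite lead is at perpendicular distance R = 0.00622 m from the centre, with the perpendicular foot at its near end, so it contributes μ₀I/(4πR); both point the same way, together 6.17×10⁻⁴ T.
Arc and leads all point the same direction: B = 9.70×10⁻⁴ + 6.17×10⁻⁴ = 1.59×10⁻³ T.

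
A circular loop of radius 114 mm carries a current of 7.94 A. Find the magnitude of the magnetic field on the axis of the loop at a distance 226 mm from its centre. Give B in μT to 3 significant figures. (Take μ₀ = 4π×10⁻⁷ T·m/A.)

On the axis of a circular loop, B = μ₀IR² / [2(R²+z²)^(3/2)].
R² + z² = (0.114)² + (0.226)² = 0.06407 m², and (R²+z²)^(3/2) = 1.62×10⁻² m³.
B = (4π×10⁻⁷ × 7.94 × 0.013) / (2 × 1.62×10⁻²) = 4.00×10⁻⁶ T.

B ≈ 4.00 μT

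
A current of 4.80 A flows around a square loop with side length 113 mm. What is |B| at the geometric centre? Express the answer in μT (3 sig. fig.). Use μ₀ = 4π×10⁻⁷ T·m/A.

B ≈ 48.1 μT

Each side is a finite straight segment at perpendicular distance d = a/(2 tan(π/4)) = 0.0565 m from the centre, with end-angles ±π/4.
One side contributes B₁ = (μ₀I/4πd)·2 sin(π/4) = 1.20×10⁻⁵ T.
All 4 sides add in the same direction: B = 4 × 1.20×10⁻⁵ = 4.81×10⁻⁵ T.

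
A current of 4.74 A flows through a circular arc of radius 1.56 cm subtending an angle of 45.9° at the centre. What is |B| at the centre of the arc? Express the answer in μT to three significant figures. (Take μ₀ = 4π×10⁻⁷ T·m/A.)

The Biot–Savart field of a circular arc at its centre is B = μ₀Iφ/(4πR), with φ = 0.8011 rad.
B = (4π×10⁻⁷ × 4.74 × 0.8011) / (4π × 0.0156) = 2.43×10⁻⁵ T.

B ≈ 24.3 μT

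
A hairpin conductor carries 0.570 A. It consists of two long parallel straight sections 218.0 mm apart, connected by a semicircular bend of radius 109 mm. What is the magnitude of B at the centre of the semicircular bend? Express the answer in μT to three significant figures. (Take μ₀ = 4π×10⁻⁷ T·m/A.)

The semicircular arc contributes B_arc = μ₀I·π/(4πR) = μ₀I/(4R) = 1.64×10⁻⁶ T.
Each semi-infinite lead is at perpendicular distance R = 0.109 m from the centre, with the perpendicular foot at its near end, so it contributes μ₀I/(4πR); both point the same way, together 1.05×10⁻⁶ T.
Arc and leads all point the same direction: B = 1.64×10⁻⁶ + 1.05×10⁻⁶ = 2.69×10⁻⁶ T.

B ≈ 2.69 μT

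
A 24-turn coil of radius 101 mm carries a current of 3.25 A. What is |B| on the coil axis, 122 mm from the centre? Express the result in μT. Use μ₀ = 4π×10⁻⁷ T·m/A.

B ≈ 126 μT

For an N-turn flat coil, B = Nμ₀IR²/[2(R²+z²)^(3/2)] with R = 0.101 m, z = 0.122 m.
B = 24 × 5.24×10⁻⁶ T = 1.26×10⁻⁴ T.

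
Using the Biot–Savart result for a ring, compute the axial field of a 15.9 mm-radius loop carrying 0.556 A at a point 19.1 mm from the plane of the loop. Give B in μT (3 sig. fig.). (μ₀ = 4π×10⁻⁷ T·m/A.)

On the axis of a circular loop, B = μ₀IR² / [2(R²+z²)^(3/2)].
R² + z² = (0.0159)² + (0.0191)² = 0.0006176 m², and (R²+z²)^(3/2) = 1.53×10⁻⁵ m³.
B = (4π×10⁻⁷ × 0.556 × 0.0002528) / (2 × 1.53×10⁻⁵) = 5.75×10⁻⁶ T.

B ≈ 5.75 μT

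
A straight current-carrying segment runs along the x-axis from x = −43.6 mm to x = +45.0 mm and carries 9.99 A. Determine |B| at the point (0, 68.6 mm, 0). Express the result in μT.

B ≈ 15.8 μT

For a finite straight segment, B = (μ₀I/4πd)(sinθ₁ + sinθ₂), where θ₁, θ₂ are the angles from the perpendicular to each end.
The perpendicular distance is d = 0.0686 m; the end-offsets along the wire are a = 0.0436 m and b = 0.045 m.
sinθ₁ = 0.0436/√(0.0436²+0.0686²) = 0.5364; sinθ₂ = 0.045/√(0.045²+0.0686²) = 0.5485.
B = (4π×10⁻⁷ × 9.99) / (4π × 0.0686) × (0.5364 + 0.5485) = 1.58×10⁻⁵ T.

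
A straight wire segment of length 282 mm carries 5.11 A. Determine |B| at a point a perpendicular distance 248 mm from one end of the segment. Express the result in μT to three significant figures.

B ≈ 1.55 μT

For a finite straight segment, B = (μ₀I/4πd)(sinθ₁ + sinθ₂), where θ₁, θ₂ are the angles from the perpendicular to each end.
The perpendicular foot is at one end, so the two end-offsets along the wire are 0 and L = 0.282 m.
sinθ₁ = 0/√(0²+0.248²) = 0.0000; sinθ₂ = 0.282/√(0.282²+0.248²) = 0.7509.
B = (4π×10⁻⁷ × 5.11) / (4π × 0.248) × (0.0000 + 0.7509) = 1.55×10⁻⁶ T.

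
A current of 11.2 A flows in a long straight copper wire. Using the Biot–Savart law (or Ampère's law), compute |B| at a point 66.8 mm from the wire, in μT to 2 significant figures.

B ≈ 34 μT

For an infinitely long straight wire, B = μ₀I/(2πd).
B = (4π×10⁻⁷ × 11.2) / (2π × 0.0668) = 3.35×10⁻⁵ T.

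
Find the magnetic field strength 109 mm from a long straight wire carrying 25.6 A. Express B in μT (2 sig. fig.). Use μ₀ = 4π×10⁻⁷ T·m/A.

B ≈ 47 μT

For an infinitely long straight wire, B = μ₀I/(2πd).
B = (4π×10⁻⁷ × 25.6) / (2π × 0.109) = 4.70×10⁻⁵ T.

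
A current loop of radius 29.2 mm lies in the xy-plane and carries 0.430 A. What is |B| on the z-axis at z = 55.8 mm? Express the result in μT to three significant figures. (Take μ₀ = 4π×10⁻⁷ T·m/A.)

On the axis of a circular loop, B = μ₀IR² / [2(R²+z²)^(3/2)].
R² + z² = (0.0292)² + (0.0558)² = 0.003966 m², and (R²+z²)^(3/2) = 2.50×10⁻⁴ m³.
B = (4π×10⁻⁷ × 0.430 × 0.0008526) / (2 × 2.50×10⁻⁴) = 9.22×10⁻⁷ T.

B ≈ 0.922 μT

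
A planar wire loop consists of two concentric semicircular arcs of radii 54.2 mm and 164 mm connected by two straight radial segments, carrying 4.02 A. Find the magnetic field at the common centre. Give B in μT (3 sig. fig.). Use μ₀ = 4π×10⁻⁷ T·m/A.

B ≈ 15.6 μT

The radial connectors point toward the centre, so dl × r̂ = 0 and they contribute nothing.
Each semicircle gives μ₀I/(4R): inner arc 2.33×10⁻⁵ T, outer arc 7.70×10⁻⁶ T.
The two arcs carry current in opposite angular senses, so their fields oppose: B = |2.33×10⁻⁵ − 7.70×10⁻⁶| = 1.56×10⁻⁵ T.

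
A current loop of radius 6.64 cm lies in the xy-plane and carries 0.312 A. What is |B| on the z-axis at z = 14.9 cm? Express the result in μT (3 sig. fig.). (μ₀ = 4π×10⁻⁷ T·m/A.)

B ≈ 0.199 μT

On the axis of a circular loop, B = μ₀IR² / [2(R²+z²)^(3/2)].
R² + z² = (0.0664)² + (0.149)² = 0.02661 m², and (R²+z²)^(3/2) = 4.34×10⁻³ m³.
B = (4π×10⁻⁷ × 0.312 × 0.004409) / (2 × 4.34×10⁻³) = 1.99×10⁻⁷ T.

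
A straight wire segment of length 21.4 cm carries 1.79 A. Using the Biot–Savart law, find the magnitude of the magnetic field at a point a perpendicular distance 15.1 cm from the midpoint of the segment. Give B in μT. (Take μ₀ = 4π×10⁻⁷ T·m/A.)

B ≈ 1.37 μT

For a finite straight segment, B = (μ₀I/4πd)(sinθ₁ + sinθ₂), where θ₁, θ₂ are the angles from the perpendicular to each end.
The perpendicular from the point meets the wire at its midpoint, so each end is L/2 = 0.107 m away along the wire.
sinθ₁ = 0.107/√(0.107²+0.151²) = 0.5782; sinθ₂ = 0.107/√(0.107²+0.151²) = 0.5782.
B = (4π×10⁻⁷ × 1.79) / (4π × 0.151) × (0.5782 + 0.5782) = 1.37×10⁻⁶ T.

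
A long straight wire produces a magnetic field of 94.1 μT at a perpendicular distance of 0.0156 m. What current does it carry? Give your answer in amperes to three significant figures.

For a long straight wire B = μ₀I/(2πd), so I = 2πdB/μ₀.
I = 2π × 0.0156 × 9.41×10⁻⁵ / (4π×10⁻⁷) = 7.34 A.

I ≈ 7.34 A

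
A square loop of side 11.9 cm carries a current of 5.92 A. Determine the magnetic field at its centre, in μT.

B ≈ 56.3 μT

Each side is a finite straight segment at perpendicular distance d = a/(2 tan(π/4)) = 0.0595 m from the centre, with end-angles ±π/4.
One side contributes B₁ = (μ₀I/4πd)·2 sin(π/4) = 1.41×10⁻⁵ T.
All 4 sides add in the same direction: B = 4 × 1.41×10⁻⁵ = 5.63×10⁻⁵ T.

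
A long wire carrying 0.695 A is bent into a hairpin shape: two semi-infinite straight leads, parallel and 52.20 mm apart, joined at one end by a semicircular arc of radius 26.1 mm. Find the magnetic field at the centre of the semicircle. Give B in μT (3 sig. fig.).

The semicircular arc contributes B_arc = μ₀I·π/(4πR) = μ₀I/(4R) = 8.37×10⁻⁶ T.
Each semi-infinite lead is at perpendicular distance R = 0.0261 m from the centre, with the perpendicular foot at its near end, so it contributes μ₀I/(4πR); both point the same way, together 5.33×10⁻⁶ T.
Arc and leads all point the same direction: B = 8.37×10⁻⁶ + 5.33×10⁻⁶ = 1.37×10⁻⁵ T.

B ≈ 13.7 μT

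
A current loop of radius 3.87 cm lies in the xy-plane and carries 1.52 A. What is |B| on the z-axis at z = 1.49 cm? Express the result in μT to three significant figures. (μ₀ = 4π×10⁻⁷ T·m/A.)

On the axis of a circular loop, B = μ₀IR² / [2(R²+z²)^(3/2)].
R² + z² = (0.0387)² + (0.0149)² = 0.00172 m², and (R²+z²)^(3/2) = 7.13×10⁻⁵ m³.
B = (4π×10⁻⁷ × 1.52 × 0.001498) / (2 × 7.13×10⁻⁵) = 2.01×10⁻⁵ T.

B ≈ 20.1 μT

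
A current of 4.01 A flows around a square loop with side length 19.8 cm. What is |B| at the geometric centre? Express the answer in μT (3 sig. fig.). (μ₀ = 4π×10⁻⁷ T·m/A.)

B ≈ 22.9 μT

Each side is a finite straight segment at perpendicular distance d = a/(2 tan(π/4)) = 0.099 m from the centre, with end-angles ±π/4.
One side contributes B₁ = (μ₀I/4πd)·2 sin(π/4) = 5.73×10⁻⁶ T.
All 4 sides add in the same direction: B = 4 × 5.73×10⁻⁶ = 2.29×10⁻⁵ T.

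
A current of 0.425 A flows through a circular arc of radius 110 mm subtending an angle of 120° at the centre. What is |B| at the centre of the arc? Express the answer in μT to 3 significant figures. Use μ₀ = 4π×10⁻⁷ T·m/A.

The Biot–Savart field of a circular arc at its centre is B = μ₀Iφ/(4πR), with φ = 2.094 rad.
B = (4π×10⁻⁷ × 0.425 × 2.094) / (4π × 0.11) = 8.09×10⁻⁷ T.

B ≈ 0.809 μT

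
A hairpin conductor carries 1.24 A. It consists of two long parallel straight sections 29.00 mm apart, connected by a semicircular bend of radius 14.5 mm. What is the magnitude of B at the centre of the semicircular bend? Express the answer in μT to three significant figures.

B ≈ 44.0 μT

The semicircular arc contributes B_arc = μ₀I·π/(4πR) = μ₀I/(4R) = 2.69×10⁻⁵ T.
Each semi-infinite lead is at perpendicular distance R = 0.0145 m from the centre, with the perpendicular foot at its near end, so it contributes μ₀I/(4πR); both point the same way, together 1.71×10⁻⁵ T.
Arc and leads all point the same direction: B = 2.69×10⁻⁵ + 1.71×10⁻⁵ = 4.40×10⁻⁵ T.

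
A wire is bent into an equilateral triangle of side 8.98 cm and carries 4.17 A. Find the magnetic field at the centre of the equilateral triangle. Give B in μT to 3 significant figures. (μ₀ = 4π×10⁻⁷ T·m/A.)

B ≈ 83.6 μT

Each side is a finite straight segment at perpendicular distance d = a/(2 tan(π/3)) = 0.02592 m from the centre, with end-angles ±π/3.
One side contributes B₁ = (μ₀I/4πd)·2 sin(π/3) = 2.79×10⁻⁵ T.
All 3 sides add in the same direction: B = 3 × 2.79×10⁻⁵ = 8.36×10⁻⁵ T.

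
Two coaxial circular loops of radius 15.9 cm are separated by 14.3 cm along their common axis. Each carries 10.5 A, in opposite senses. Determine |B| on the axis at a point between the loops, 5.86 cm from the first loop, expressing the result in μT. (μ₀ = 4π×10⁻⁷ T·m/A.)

Each loop contributes B = μ₀IR²/[2(R²+z²)^(3/2)] on the axis, with z measured from that loop.
Loop 1 (z = 0.0586 m): B₁ = 3.43×10⁻⁵ T. Loop 2 (z = 0.0844 m): B₂ = 2.86×10⁻⁵ T.
The fields oppose: B = |B₁ − B₂| = 5.68×10⁻⁶ T.

B ≈ 5.68 μT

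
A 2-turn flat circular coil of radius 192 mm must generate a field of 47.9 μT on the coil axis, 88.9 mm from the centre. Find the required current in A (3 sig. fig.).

For an N-turn coil, B = Nμ₀IR²/[2(R²+z²)^(3/2)] with R = 0.192 m, z = 0.0889 m, so I = 2B(R²+z²)^(3/2)/(Nμ₀R²) = 2 × 4.79×10⁻⁵ × 9.47×10⁻³ / (2 × 4π×10⁻⁷ × 0.03686) = 9.79 A.

I ≈ 9.79 A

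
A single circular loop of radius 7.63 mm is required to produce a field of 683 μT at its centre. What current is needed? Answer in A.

At the centre of a circular loop B = μ₀I/(2R), so I = 2RB/μ₀.
With R = 0.00763 m, I = 2 × 0.00763 × 6.83×10⁻⁴ / (4π×10⁻⁷) = 8.29 A.

I ≈ 8.29 A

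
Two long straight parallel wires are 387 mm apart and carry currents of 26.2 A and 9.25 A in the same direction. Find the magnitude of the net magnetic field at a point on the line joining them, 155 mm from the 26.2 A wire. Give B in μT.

B ≈ 25.8 μT

Each long wire gives B = μ₀I/(2πd). Distances are d₁ = 0.155 m and d₂ = 0.232 m.
B₁ = 3.38×10⁻⁵ T, B₂ = 7.97×10⁻⁶ T.
Between parallel currents the two contributions point in opposite directions, so they subtract. B = |B₁ − B₂| = |3.38×10⁻⁵ − 7.97×10⁻⁶| = 2.58×10⁻⁵ T.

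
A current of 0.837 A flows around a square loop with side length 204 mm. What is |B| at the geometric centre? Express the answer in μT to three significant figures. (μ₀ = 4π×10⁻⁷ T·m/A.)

Each side is a finite straight segment at perpendicular distance d = a/(2 tan(π/4)) = 0.102 m from the centre, with end-angles ±π/4.
One side contributes B₁ = (μ₀I/4πd)·2 sin(π/4) = 1.16×10⁻⁶ T.
All 4 sides add in the same direction: B = 4 × 1.16×10⁻⁶ = 4.64×10⁻⁶ T.

B ≈ 4.64 μT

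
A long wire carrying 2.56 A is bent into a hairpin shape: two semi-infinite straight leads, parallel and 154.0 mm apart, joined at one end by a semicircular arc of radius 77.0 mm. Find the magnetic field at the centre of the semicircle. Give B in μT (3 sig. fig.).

The semicircular arc contributes B_arc = μ₀I·π/(4πR) = μ₀I/(4R) = 1.04×10⁻⁵ T.
Each semi-infinite lead is at perpendicular distance R = 0.077 m from the centre, with the perpendicular foot at its near end, so it contributes μ₀I/(4πR); both point the same way, together 6.65×10⁻⁶ T.
Arc and leads all point the same direction: B = 1.04×10⁻⁵ + 6.65×10⁻⁶ = 1.71×10⁻⁵ T.

B ≈ 17.1 μT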